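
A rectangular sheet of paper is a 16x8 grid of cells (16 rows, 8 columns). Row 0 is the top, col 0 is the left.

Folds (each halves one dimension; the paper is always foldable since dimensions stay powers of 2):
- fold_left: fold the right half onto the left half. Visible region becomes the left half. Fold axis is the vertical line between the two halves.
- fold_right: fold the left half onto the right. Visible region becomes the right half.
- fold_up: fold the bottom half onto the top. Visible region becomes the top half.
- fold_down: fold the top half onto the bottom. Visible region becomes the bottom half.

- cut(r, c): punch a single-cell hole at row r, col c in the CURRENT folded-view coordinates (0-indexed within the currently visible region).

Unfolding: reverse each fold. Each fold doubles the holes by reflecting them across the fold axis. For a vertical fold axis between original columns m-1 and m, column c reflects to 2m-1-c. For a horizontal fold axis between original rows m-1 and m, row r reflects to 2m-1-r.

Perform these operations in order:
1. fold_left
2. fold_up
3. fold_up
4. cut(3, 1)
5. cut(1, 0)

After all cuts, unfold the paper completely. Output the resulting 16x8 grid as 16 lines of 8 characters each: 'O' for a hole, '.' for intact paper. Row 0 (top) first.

Op 1 fold_left: fold axis v@4; visible region now rows[0,16) x cols[0,4) = 16x4
Op 2 fold_up: fold axis h@8; visible region now rows[0,8) x cols[0,4) = 8x4
Op 3 fold_up: fold axis h@4; visible region now rows[0,4) x cols[0,4) = 4x4
Op 4 cut(3, 1): punch at orig (3,1); cuts so far [(3, 1)]; region rows[0,4) x cols[0,4) = 4x4
Op 5 cut(1, 0): punch at orig (1,0); cuts so far [(1, 0), (3, 1)]; region rows[0,4) x cols[0,4) = 4x4
Unfold 1 (reflect across h@4): 4 holes -> [(1, 0), (3, 1), (4, 1), (6, 0)]
Unfold 2 (reflect across h@8): 8 holes -> [(1, 0), (3, 1), (4, 1), (6, 0), (9, 0), (11, 1), (12, 1), (14, 0)]
Unfold 3 (reflect across v@4): 16 holes -> [(1, 0), (1, 7), (3, 1), (3, 6), (4, 1), (4, 6), (6, 0), (6, 7), (9, 0), (9, 7), (11, 1), (11, 6), (12, 1), (12, 6), (14, 0), (14, 7)]

Answer: ........
O......O
........
.O....O.
.O....O.
........
O......O
........
........
O......O
........
.O....O.
.O....O.
........
O......O
........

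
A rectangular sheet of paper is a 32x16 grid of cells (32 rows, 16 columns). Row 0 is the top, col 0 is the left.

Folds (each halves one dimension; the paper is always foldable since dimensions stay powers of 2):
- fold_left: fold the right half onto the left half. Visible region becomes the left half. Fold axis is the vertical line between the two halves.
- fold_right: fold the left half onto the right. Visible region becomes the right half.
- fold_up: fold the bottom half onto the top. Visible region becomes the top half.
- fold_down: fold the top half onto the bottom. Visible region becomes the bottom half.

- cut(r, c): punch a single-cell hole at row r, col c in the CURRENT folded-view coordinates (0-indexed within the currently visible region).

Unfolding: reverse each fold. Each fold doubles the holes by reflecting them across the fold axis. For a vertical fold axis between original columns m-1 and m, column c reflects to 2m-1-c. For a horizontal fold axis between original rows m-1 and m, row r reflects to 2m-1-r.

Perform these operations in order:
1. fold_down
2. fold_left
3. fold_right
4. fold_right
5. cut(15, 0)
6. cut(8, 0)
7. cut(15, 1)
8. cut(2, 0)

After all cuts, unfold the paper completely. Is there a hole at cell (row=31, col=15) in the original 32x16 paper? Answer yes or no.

Op 1 fold_down: fold axis h@16; visible region now rows[16,32) x cols[0,16) = 16x16
Op 2 fold_left: fold axis v@8; visible region now rows[16,32) x cols[0,8) = 16x8
Op 3 fold_right: fold axis v@4; visible region now rows[16,32) x cols[4,8) = 16x4
Op 4 fold_right: fold axis v@6; visible region now rows[16,32) x cols[6,8) = 16x2
Op 5 cut(15, 0): punch at orig (31,6); cuts so far [(31, 6)]; region rows[16,32) x cols[6,8) = 16x2
Op 6 cut(8, 0): punch at orig (24,6); cuts so far [(24, 6), (31, 6)]; region rows[16,32) x cols[6,8) = 16x2
Op 7 cut(15, 1): punch at orig (31,7); cuts so far [(24, 6), (31, 6), (31, 7)]; region rows[16,32) x cols[6,8) = 16x2
Op 8 cut(2, 0): punch at orig (18,6); cuts so far [(18, 6), (24, 6), (31, 6), (31, 7)]; region rows[16,32) x cols[6,8) = 16x2
Unfold 1 (reflect across v@6): 8 holes -> [(18, 5), (18, 6), (24, 5), (24, 6), (31, 4), (31, 5), (31, 6), (31, 7)]
Unfold 2 (reflect across v@4): 16 holes -> [(18, 1), (18, 2), (18, 5), (18, 6), (24, 1), (24, 2), (24, 5), (24, 6), (31, 0), (31, 1), (31, 2), (31, 3), (31, 4), (31, 5), (31, 6), (31, 7)]
Unfold 3 (reflect across v@8): 32 holes -> [(18, 1), (18, 2), (18, 5), (18, 6), (18, 9), (18, 10), (18, 13), (18, 14), (24, 1), (24, 2), (24, 5), (24, 6), (24, 9), (24, 10), (24, 13), (24, 14), (31, 0), (31, 1), (31, 2), (31, 3), (31, 4), (31, 5), (31, 6), (31, 7), (31, 8), (31, 9), (31, 10), (31, 11), (31, 12), (31, 13), (31, 14), (31, 15)]
Unfold 4 (reflect across h@16): 64 holes -> [(0, 0), (0, 1), (0, 2), (0, 3), (0, 4), (0, 5), (0, 6), (0, 7), (0, 8), (0, 9), (0, 10), (0, 11), (0, 12), (0, 13), (0, 14), (0, 15), (7, 1), (7, 2), (7, 5), (7, 6), (7, 9), (7, 10), (7, 13), (7, 14), (13, 1), (13, 2), (13, 5), (13, 6), (13, 9), (13, 10), (13, 13), (13, 14), (18, 1), (18, 2), (18, 5), (18, 6), (18, 9), (18, 10), (18, 13), (18, 14), (24, 1), (24, 2), (24, 5), (24, 6), (24, 9), (24, 10), (24, 13), (24, 14), (31, 0), (31, 1), (31, 2), (31, 3), (31, 4), (31, 5), (31, 6), (31, 7), (31, 8), (31, 9), (31, 10), (31, 11), (31, 12), (31, 13), (31, 14), (31, 15)]
Holes: [(0, 0), (0, 1), (0, 2), (0, 3), (0, 4), (0, 5), (0, 6), (0, 7), (0, 8), (0, 9), (0, 10), (0, 11), (0, 12), (0, 13), (0, 14), (0, 15), (7, 1), (7, 2), (7, 5), (7, 6), (7, 9), (7, 10), (7, 13), (7, 14), (13, 1), (13, 2), (13, 5), (13, 6), (13, 9), (13, 10), (13, 13), (13, 14), (18, 1), (18, 2), (18, 5), (18, 6), (18, 9), (18, 10), (18, 13), (18, 14), (24, 1), (24, 2), (24, 5), (24, 6), (24, 9), (24, 10), (24, 13), (24, 14), (31, 0), (31, 1), (31, 2), (31, 3), (31, 4), (31, 5), (31, 6), (31, 7), (31, 8), (31, 9), (31, 10), (31, 11), (31, 12), (31, 13), (31, 14), (31, 15)]

Answer: yes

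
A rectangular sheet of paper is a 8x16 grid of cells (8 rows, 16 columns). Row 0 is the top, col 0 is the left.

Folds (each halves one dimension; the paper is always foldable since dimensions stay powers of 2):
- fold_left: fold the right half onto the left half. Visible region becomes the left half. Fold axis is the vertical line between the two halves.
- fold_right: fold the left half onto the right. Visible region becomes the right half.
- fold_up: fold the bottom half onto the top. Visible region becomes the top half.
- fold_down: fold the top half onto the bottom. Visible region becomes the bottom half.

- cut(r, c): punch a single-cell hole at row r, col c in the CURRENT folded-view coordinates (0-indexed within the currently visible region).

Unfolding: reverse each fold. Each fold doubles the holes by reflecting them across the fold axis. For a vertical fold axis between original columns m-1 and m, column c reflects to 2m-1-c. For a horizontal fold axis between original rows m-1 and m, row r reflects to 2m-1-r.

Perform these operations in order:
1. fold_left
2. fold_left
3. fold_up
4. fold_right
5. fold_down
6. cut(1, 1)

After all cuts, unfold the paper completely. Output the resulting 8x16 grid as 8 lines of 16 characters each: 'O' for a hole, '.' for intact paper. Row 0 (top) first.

Answer: O..OO..OO..OO..O
................
................
O..OO..OO..OO..O
O..OO..OO..OO..O
................
................
O..OO..OO..OO..O

Derivation:
Op 1 fold_left: fold axis v@8; visible region now rows[0,8) x cols[0,8) = 8x8
Op 2 fold_left: fold axis v@4; visible region now rows[0,8) x cols[0,4) = 8x4
Op 3 fold_up: fold axis h@4; visible region now rows[0,4) x cols[0,4) = 4x4
Op 4 fold_right: fold axis v@2; visible region now rows[0,4) x cols[2,4) = 4x2
Op 5 fold_down: fold axis h@2; visible region now rows[2,4) x cols[2,4) = 2x2
Op 6 cut(1, 1): punch at orig (3,3); cuts so far [(3, 3)]; region rows[2,4) x cols[2,4) = 2x2
Unfold 1 (reflect across h@2): 2 holes -> [(0, 3), (3, 3)]
Unfold 2 (reflect across v@2): 4 holes -> [(0, 0), (0, 3), (3, 0), (3, 3)]
Unfold 3 (reflect across h@4): 8 holes -> [(0, 0), (0, 3), (3, 0), (3, 3), (4, 0), (4, 3), (7, 0), (7, 3)]
Unfold 4 (reflect across v@4): 16 holes -> [(0, 0), (0, 3), (0, 4), (0, 7), (3, 0), (3, 3), (3, 4), (3, 7), (4, 0), (4, 3), (4, 4), (4, 7), (7, 0), (7, 3), (7, 4), (7, 7)]
Unfold 5 (reflect across v@8): 32 holes -> [(0, 0), (0, 3), (0, 4), (0, 7), (0, 8), (0, 11), (0, 12), (0, 15), (3, 0), (3, 3), (3, 4), (3, 7), (3, 8), (3, 11), (3, 12), (3, 15), (4, 0), (4, 3), (4, 4), (4, 7), (4, 8), (4, 11), (4, 12), (4, 15), (7, 0), (7, 3), (7, 4), (7, 7), (7, 8), (7, 11), (7, 12), (7, 15)]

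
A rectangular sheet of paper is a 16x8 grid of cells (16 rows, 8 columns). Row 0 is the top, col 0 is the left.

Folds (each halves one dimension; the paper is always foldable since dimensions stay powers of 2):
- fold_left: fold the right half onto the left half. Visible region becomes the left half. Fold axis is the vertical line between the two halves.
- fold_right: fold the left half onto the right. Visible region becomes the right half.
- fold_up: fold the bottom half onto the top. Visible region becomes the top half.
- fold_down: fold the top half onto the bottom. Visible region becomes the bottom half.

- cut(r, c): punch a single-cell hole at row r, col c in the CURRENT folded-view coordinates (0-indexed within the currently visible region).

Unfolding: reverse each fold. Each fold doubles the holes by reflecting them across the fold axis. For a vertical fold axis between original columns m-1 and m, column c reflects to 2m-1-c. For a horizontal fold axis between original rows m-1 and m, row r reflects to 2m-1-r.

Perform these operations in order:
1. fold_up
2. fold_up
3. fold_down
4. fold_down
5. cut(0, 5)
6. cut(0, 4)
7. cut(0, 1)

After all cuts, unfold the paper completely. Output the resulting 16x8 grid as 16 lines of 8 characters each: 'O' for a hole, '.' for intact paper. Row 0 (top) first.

Answer: .O..OO..
.O..OO..
.O..OO..
.O..OO..
.O..OO..
.O..OO..
.O..OO..
.O..OO..
.O..OO..
.O..OO..
.O..OO..
.O..OO..
.O..OO..
.O..OO..
.O..OO..
.O..OO..

Derivation:
Op 1 fold_up: fold axis h@8; visible region now rows[0,8) x cols[0,8) = 8x8
Op 2 fold_up: fold axis h@4; visible region now rows[0,4) x cols[0,8) = 4x8
Op 3 fold_down: fold axis h@2; visible region now rows[2,4) x cols[0,8) = 2x8
Op 4 fold_down: fold axis h@3; visible region now rows[3,4) x cols[0,8) = 1x8
Op 5 cut(0, 5): punch at orig (3,5); cuts so far [(3, 5)]; region rows[3,4) x cols[0,8) = 1x8
Op 6 cut(0, 4): punch at orig (3,4); cuts so far [(3, 4), (3, 5)]; region rows[3,4) x cols[0,8) = 1x8
Op 7 cut(0, 1): punch at orig (3,1); cuts so far [(3, 1), (3, 4), (3, 5)]; region rows[3,4) x cols[0,8) = 1x8
Unfold 1 (reflect across h@3): 6 holes -> [(2, 1), (2, 4), (2, 5), (3, 1), (3, 4), (3, 5)]
Unfold 2 (reflect across h@2): 12 holes -> [(0, 1), (0, 4), (0, 5), (1, 1), (1, 4), (1, 5), (2, 1), (2, 4), (2, 5), (3, 1), (3, 4), (3, 5)]
Unfold 3 (reflect across h@4): 24 holes -> [(0, 1), (0, 4), (0, 5), (1, 1), (1, 4), (1, 5), (2, 1), (2, 4), (2, 5), (3, 1), (3, 4), (3, 5), (4, 1), (4, 4), (4, 5), (5, 1), (5, 4), (5, 5), (6, 1), (6, 4), (6, 5), (7, 1), (7, 4), (7, 5)]
Unfold 4 (reflect across h@8): 48 holes -> [(0, 1), (0, 4), (0, 5), (1, 1), (1, 4), (1, 5), (2, 1), (2, 4), (2, 5), (3, 1), (3, 4), (3, 5), (4, 1), (4, 4), (4, 5), (5, 1), (5, 4), (5, 5), (6, 1), (6, 4), (6, 5), (7, 1), (7, 4), (7, 5), (8, 1), (8, 4), (8, 5), (9, 1), (9, 4), (9, 5), (10, 1), (10, 4), (10, 5), (11, 1), (11, 4), (11, 5), (12, 1), (12, 4), (12, 5), (13, 1), (13, 4), (13, 5), (14, 1), (14, 4), (14, 5), (15, 1), (15, 4), (15, 5)]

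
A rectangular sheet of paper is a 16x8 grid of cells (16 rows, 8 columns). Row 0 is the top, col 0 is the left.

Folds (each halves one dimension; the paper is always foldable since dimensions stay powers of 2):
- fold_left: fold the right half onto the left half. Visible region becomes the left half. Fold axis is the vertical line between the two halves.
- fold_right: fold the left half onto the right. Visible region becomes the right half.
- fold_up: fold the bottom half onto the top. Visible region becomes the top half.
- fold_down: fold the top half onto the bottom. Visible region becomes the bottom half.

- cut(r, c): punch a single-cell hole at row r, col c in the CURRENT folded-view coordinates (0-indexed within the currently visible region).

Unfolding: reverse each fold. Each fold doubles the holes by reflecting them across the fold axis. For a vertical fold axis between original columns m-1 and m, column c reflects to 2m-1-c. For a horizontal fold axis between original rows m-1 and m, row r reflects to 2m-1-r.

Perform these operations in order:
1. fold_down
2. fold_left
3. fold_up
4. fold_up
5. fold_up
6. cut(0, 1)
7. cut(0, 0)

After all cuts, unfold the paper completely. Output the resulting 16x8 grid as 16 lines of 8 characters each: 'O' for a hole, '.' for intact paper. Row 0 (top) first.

Op 1 fold_down: fold axis h@8; visible region now rows[8,16) x cols[0,8) = 8x8
Op 2 fold_left: fold axis v@4; visible region now rows[8,16) x cols[0,4) = 8x4
Op 3 fold_up: fold axis h@12; visible region now rows[8,12) x cols[0,4) = 4x4
Op 4 fold_up: fold axis h@10; visible region now rows[8,10) x cols[0,4) = 2x4
Op 5 fold_up: fold axis h@9; visible region now rows[8,9) x cols[0,4) = 1x4
Op 6 cut(0, 1): punch at orig (8,1); cuts so far [(8, 1)]; region rows[8,9) x cols[0,4) = 1x4
Op 7 cut(0, 0): punch at orig (8,0); cuts so far [(8, 0), (8, 1)]; region rows[8,9) x cols[0,4) = 1x4
Unfold 1 (reflect across h@9): 4 holes -> [(8, 0), (8, 1), (9, 0), (9, 1)]
Unfold 2 (reflect across h@10): 8 holes -> [(8, 0), (8, 1), (9, 0), (9, 1), (10, 0), (10, 1), (11, 0), (11, 1)]
Unfold 3 (reflect across h@12): 16 holes -> [(8, 0), (8, 1), (9, 0), (9, 1), (10, 0), (10, 1), (11, 0), (11, 1), (12, 0), (12, 1), (13, 0), (13, 1), (14, 0), (14, 1), (15, 0), (15, 1)]
Unfold 4 (reflect across v@4): 32 holes -> [(8, 0), (8, 1), (8, 6), (8, 7), (9, 0), (9, 1), (9, 6), (9, 7), (10, 0), (10, 1), (10, 6), (10, 7), (11, 0), (11, 1), (11, 6), (11, 7), (12, 0), (12, 1), (12, 6), (12, 7), (13, 0), (13, 1), (13, 6), (13, 7), (14, 0), (14, 1), (14, 6), (14, 7), (15, 0), (15, 1), (15, 6), (15, 7)]
Unfold 5 (reflect across h@8): 64 holes -> [(0, 0), (0, 1), (0, 6), (0, 7), (1, 0), (1, 1), (1, 6), (1, 7), (2, 0), (2, 1), (2, 6), (2, 7), (3, 0), (3, 1), (3, 6), (3, 7), (4, 0), (4, 1), (4, 6), (4, 7), (5, 0), (5, 1), (5, 6), (5, 7), (6, 0), (6, 1), (6, 6), (6, 7), (7, 0), (7, 1), (7, 6), (7, 7), (8, 0), (8, 1), (8, 6), (8, 7), (9, 0), (9, 1), (9, 6), (9, 7), (10, 0), (10, 1), (10, 6), (10, 7), (11, 0), (11, 1), (11, 6), (11, 7), (12, 0), (12, 1), (12, 6), (12, 7), (13, 0), (13, 1), (13, 6), (13, 7), (14, 0), (14, 1), (14, 6), (14, 7), (15, 0), (15, 1), (15, 6), (15, 7)]

Answer: OO....OO
OO....OO
OO....OO
OO....OO
OO....OO
OO....OO
OO....OO
OO....OO
OO....OO
OO....OO
OO....OO
OO....OO
OO....OO
OO....OO
OO....OO
OO....OO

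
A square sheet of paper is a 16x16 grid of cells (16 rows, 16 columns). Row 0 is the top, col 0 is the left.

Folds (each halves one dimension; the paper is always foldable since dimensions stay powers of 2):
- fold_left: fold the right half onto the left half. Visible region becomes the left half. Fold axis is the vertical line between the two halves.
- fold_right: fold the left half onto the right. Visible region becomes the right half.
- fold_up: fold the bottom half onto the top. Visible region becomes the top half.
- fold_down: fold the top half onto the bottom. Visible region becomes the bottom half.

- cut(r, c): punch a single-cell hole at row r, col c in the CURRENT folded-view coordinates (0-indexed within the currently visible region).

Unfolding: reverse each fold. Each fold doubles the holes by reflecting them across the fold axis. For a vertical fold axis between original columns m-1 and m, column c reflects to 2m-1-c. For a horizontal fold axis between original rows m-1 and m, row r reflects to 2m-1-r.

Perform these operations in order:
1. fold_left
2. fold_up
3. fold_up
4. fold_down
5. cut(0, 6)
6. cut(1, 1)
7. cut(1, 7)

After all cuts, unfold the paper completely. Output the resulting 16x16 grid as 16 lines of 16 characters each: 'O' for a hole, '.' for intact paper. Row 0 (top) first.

Op 1 fold_left: fold axis v@8; visible region now rows[0,16) x cols[0,8) = 16x8
Op 2 fold_up: fold axis h@8; visible region now rows[0,8) x cols[0,8) = 8x8
Op 3 fold_up: fold axis h@4; visible region now rows[0,4) x cols[0,8) = 4x8
Op 4 fold_down: fold axis h@2; visible region now rows[2,4) x cols[0,8) = 2x8
Op 5 cut(0, 6): punch at orig (2,6); cuts so far [(2, 6)]; region rows[2,4) x cols[0,8) = 2x8
Op 6 cut(1, 1): punch at orig (3,1); cuts so far [(2, 6), (3, 1)]; region rows[2,4) x cols[0,8) = 2x8
Op 7 cut(1, 7): punch at orig (3,7); cuts so far [(2, 6), (3, 1), (3, 7)]; region rows[2,4) x cols[0,8) = 2x8
Unfold 1 (reflect across h@2): 6 holes -> [(0, 1), (0, 7), (1, 6), (2, 6), (3, 1), (3, 7)]
Unfold 2 (reflect across h@4): 12 holes -> [(0, 1), (0, 7), (1, 6), (2, 6), (3, 1), (3, 7), (4, 1), (4, 7), (5, 6), (6, 6), (7, 1), (7, 7)]
Unfold 3 (reflect across h@8): 24 holes -> [(0, 1), (0, 7), (1, 6), (2, 6), (3, 1), (3, 7), (4, 1), (4, 7), (5, 6), (6, 6), (7, 1), (7, 7), (8, 1), (8, 7), (9, 6), (10, 6), (11, 1), (11, 7), (12, 1), (12, 7), (13, 6), (14, 6), (15, 1), (15, 7)]
Unfold 4 (reflect across v@8): 48 holes -> [(0, 1), (0, 7), (0, 8), (0, 14), (1, 6), (1, 9), (2, 6), (2, 9), (3, 1), (3, 7), (3, 8), (3, 14), (4, 1), (4, 7), (4, 8), (4, 14), (5, 6), (5, 9), (6, 6), (6, 9), (7, 1), (7, 7), (7, 8), (7, 14), (8, 1), (8, 7), (8, 8), (8, 14), (9, 6), (9, 9), (10, 6), (10, 9), (11, 1), (11, 7), (11, 8), (11, 14), (12, 1), (12, 7), (12, 8), (12, 14), (13, 6), (13, 9), (14, 6), (14, 9), (15, 1), (15, 7), (15, 8), (15, 14)]

Answer: .O.....OO.....O.
......O..O......
......O..O......
.O.....OO.....O.
.O.....OO.....O.
......O..O......
......O..O......
.O.....OO.....O.
.O.....OO.....O.
......O..O......
......O..O......
.O.....OO.....O.
.O.....OO.....O.
......O..O......
......O..O......
.O.....OO.....O.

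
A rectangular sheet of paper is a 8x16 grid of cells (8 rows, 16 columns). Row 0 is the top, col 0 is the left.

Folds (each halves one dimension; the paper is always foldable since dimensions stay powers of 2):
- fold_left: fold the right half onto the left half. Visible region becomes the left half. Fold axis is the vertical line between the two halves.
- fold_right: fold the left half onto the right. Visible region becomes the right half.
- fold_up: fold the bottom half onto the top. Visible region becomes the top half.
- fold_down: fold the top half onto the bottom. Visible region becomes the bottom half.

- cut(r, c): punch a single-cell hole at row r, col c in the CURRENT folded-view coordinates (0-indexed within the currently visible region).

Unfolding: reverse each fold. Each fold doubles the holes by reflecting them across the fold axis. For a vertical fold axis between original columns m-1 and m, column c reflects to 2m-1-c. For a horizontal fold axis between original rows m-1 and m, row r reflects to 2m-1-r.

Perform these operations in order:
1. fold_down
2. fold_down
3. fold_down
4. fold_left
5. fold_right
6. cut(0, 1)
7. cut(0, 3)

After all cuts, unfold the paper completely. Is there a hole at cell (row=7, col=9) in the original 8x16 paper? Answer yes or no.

Answer: no

Derivation:
Op 1 fold_down: fold axis h@4; visible region now rows[4,8) x cols[0,16) = 4x16
Op 2 fold_down: fold axis h@6; visible region now rows[6,8) x cols[0,16) = 2x16
Op 3 fold_down: fold axis h@7; visible region now rows[7,8) x cols[0,16) = 1x16
Op 4 fold_left: fold axis v@8; visible region now rows[7,8) x cols[0,8) = 1x8
Op 5 fold_right: fold axis v@4; visible region now rows[7,8) x cols[4,8) = 1x4
Op 6 cut(0, 1): punch at orig (7,5); cuts so far [(7, 5)]; region rows[7,8) x cols[4,8) = 1x4
Op 7 cut(0, 3): punch at orig (7,7); cuts so far [(7, 5), (7, 7)]; region rows[7,8) x cols[4,8) = 1x4
Unfold 1 (reflect across v@4): 4 holes -> [(7, 0), (7, 2), (7, 5), (7, 7)]
Unfold 2 (reflect across v@8): 8 holes -> [(7, 0), (7, 2), (7, 5), (7, 7), (7, 8), (7, 10), (7, 13), (7, 15)]
Unfold 3 (reflect across h@7): 16 holes -> [(6, 0), (6, 2), (6, 5), (6, 7), (6, 8), (6, 10), (6, 13), (6, 15), (7, 0), (7, 2), (7, 5), (7, 7), (7, 8), (7, 10), (7, 13), (7, 15)]
Unfold 4 (reflect across h@6): 32 holes -> [(4, 0), (4, 2), (4, 5), (4, 7), (4, 8), (4, 10), (4, 13), (4, 15), (5, 0), (5, 2), (5, 5), (5, 7), (5, 8), (5, 10), (5, 13), (5, 15), (6, 0), (6, 2), (6, 5), (6, 7), (6, 8), (6, 10), (6, 13), (6, 15), (7, 0), (7, 2), (7, 5), (7, 7), (7, 8), (7, 10), (7, 13), (7, 15)]
Unfold 5 (reflect across h@4): 64 holes -> [(0, 0), (0, 2), (0, 5), (0, 7), (0, 8), (0, 10), (0, 13), (0, 15), (1, 0), (1, 2), (1, 5), (1, 7), (1, 8), (1, 10), (1, 13), (1, 15), (2, 0), (2, 2), (2, 5), (2, 7), (2, 8), (2, 10), (2, 13), (2, 15), (3, 0), (3, 2), (3, 5), (3, 7), (3, 8), (3, 10), (3, 13), (3, 15), (4, 0), (4, 2), (4, 5), (4, 7), (4, 8), (4, 10), (4, 13), (4, 15), (5, 0), (5, 2), (5, 5), (5, 7), (5, 8), (5, 10), (5, 13), (5, 15), (6, 0), (6, 2), (6, 5), (6, 7), (6, 8), (6, 10), (6, 13), (6, 15), (7, 0), (7, 2), (7, 5), (7, 7), (7, 8), (7, 10), (7, 13), (7, 15)]
Holes: [(0, 0), (0, 2), (0, 5), (0, 7), (0, 8), (0, 10), (0, 13), (0, 15), (1, 0), (1, 2), (1, 5), (1, 7), (1, 8), (1, 10), (1, 13), (1, 15), (2, 0), (2, 2), (2, 5), (2, 7), (2, 8), (2, 10), (2, 13), (2, 15), (3, 0), (3, 2), (3, 5), (3, 7), (3, 8), (3, 10), (3, 13), (3, 15), (4, 0), (4, 2), (4, 5), (4, 7), (4, 8), (4, 10), (4, 13), (4, 15), (5, 0), (5, 2), (5, 5), (5, 7), (5, 8), (5, 10), (5, 13), (5, 15), (6, 0), (6, 2), (6, 5), (6, 7), (6, 8), (6, 10), (6, 13), (6, 15), (7, 0), (7, 2), (7, 5), (7, 7), (7, 8), (7, 10), (7, 13), (7, 15)]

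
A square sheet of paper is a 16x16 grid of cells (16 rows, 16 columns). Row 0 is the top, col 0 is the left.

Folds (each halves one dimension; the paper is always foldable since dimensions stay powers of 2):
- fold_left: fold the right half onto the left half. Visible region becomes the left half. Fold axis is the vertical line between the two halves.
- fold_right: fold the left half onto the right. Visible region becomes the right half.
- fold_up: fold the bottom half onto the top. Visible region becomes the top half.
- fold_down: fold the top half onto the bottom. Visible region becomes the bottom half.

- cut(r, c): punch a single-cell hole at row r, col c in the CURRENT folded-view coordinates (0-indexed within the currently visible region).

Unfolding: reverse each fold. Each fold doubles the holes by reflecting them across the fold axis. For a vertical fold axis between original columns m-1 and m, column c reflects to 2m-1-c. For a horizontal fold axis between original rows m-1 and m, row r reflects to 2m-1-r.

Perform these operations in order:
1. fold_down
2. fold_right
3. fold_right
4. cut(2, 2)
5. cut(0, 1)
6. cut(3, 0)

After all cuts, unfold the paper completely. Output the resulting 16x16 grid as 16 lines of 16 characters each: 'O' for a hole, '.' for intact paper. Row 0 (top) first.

Answer: ................
................
................
................
...OO......OO...
.O....O..O....O.
................
..O..O....O..O..
..O..O....O..O..
................
.O....O..O....O.
...OO......OO...
................
................
................
................

Derivation:
Op 1 fold_down: fold axis h@8; visible region now rows[8,16) x cols[0,16) = 8x16
Op 2 fold_right: fold axis v@8; visible region now rows[8,16) x cols[8,16) = 8x8
Op 3 fold_right: fold axis v@12; visible region now rows[8,16) x cols[12,16) = 8x4
Op 4 cut(2, 2): punch at orig (10,14); cuts so far [(10, 14)]; region rows[8,16) x cols[12,16) = 8x4
Op 5 cut(0, 1): punch at orig (8,13); cuts so far [(8, 13), (10, 14)]; region rows[8,16) x cols[12,16) = 8x4
Op 6 cut(3, 0): punch at orig (11,12); cuts so far [(8, 13), (10, 14), (11, 12)]; region rows[8,16) x cols[12,16) = 8x4
Unfold 1 (reflect across v@12): 6 holes -> [(8, 10), (8, 13), (10, 9), (10, 14), (11, 11), (11, 12)]
Unfold 2 (reflect across v@8): 12 holes -> [(8, 2), (8, 5), (8, 10), (8, 13), (10, 1), (10, 6), (10, 9), (10, 14), (11, 3), (11, 4), (11, 11), (11, 12)]
Unfold 3 (reflect across h@8): 24 holes -> [(4, 3), (4, 4), (4, 11), (4, 12), (5, 1), (5, 6), (5, 9), (5, 14), (7, 2), (7, 5), (7, 10), (7, 13), (8, 2), (8, 5), (8, 10), (8, 13), (10, 1), (10, 6), (10, 9), (10, 14), (11, 3), (11, 4), (11, 11), (11, 12)]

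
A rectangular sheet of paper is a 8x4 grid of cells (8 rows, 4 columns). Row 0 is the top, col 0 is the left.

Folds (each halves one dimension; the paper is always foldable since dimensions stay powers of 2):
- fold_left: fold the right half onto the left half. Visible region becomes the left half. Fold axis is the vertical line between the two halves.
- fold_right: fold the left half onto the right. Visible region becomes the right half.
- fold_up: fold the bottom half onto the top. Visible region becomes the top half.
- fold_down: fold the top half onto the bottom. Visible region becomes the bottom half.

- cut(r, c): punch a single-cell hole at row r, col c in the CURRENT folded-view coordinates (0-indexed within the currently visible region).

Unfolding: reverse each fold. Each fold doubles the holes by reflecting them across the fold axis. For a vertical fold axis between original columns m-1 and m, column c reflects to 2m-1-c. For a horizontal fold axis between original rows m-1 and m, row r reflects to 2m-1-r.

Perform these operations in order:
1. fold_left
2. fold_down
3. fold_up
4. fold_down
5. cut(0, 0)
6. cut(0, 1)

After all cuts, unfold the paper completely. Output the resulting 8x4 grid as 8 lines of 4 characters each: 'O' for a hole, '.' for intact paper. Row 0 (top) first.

Answer: OOOO
OOOO
OOOO
OOOO
OOOO
OOOO
OOOO
OOOO

Derivation:
Op 1 fold_left: fold axis v@2; visible region now rows[0,8) x cols[0,2) = 8x2
Op 2 fold_down: fold axis h@4; visible region now rows[4,8) x cols[0,2) = 4x2
Op 3 fold_up: fold axis h@6; visible region now rows[4,6) x cols[0,2) = 2x2
Op 4 fold_down: fold axis h@5; visible region now rows[5,6) x cols[0,2) = 1x2
Op 5 cut(0, 0): punch at orig (5,0); cuts so far [(5, 0)]; region rows[5,6) x cols[0,2) = 1x2
Op 6 cut(0, 1): punch at orig (5,1); cuts so far [(5, 0), (5, 1)]; region rows[5,6) x cols[0,2) = 1x2
Unfold 1 (reflect across h@5): 4 holes -> [(4, 0), (4, 1), (5, 0), (5, 1)]
Unfold 2 (reflect across h@6): 8 holes -> [(4, 0), (4, 1), (5, 0), (5, 1), (6, 0), (6, 1), (7, 0), (7, 1)]
Unfold 3 (reflect across h@4): 16 holes -> [(0, 0), (0, 1), (1, 0), (1, 1), (2, 0), (2, 1), (3, 0), (3, 1), (4, 0), (4, 1), (5, 0), (5, 1), (6, 0), (6, 1), (7, 0), (7, 1)]
Unfold 4 (reflect across v@2): 32 holes -> [(0, 0), (0, 1), (0, 2), (0, 3), (1, 0), (1, 1), (1, 2), (1, 3), (2, 0), (2, 1), (2, 2), (2, 3), (3, 0), (3, 1), (3, 2), (3, 3), (4, 0), (4, 1), (4, 2), (4, 3), (5, 0), (5, 1), (5, 2), (5, 3), (6, 0), (6, 1), (6, 2), (6, 3), (7, 0), (7, 1), (7, 2), (7, 3)]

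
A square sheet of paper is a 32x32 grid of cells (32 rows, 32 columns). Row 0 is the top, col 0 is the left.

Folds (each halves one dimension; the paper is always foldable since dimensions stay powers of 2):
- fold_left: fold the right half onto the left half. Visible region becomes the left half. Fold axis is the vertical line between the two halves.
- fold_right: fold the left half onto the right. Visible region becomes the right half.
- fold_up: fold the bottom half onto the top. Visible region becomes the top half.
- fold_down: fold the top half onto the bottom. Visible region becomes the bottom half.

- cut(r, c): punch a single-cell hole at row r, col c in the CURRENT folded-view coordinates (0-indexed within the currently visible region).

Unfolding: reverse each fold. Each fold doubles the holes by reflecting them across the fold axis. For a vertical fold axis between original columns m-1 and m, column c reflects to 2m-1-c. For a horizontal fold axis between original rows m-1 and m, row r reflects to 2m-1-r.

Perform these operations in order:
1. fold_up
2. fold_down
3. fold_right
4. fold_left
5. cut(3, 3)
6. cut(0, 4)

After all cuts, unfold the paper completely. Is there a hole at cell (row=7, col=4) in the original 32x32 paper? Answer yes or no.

Op 1 fold_up: fold axis h@16; visible region now rows[0,16) x cols[0,32) = 16x32
Op 2 fold_down: fold axis h@8; visible region now rows[8,16) x cols[0,32) = 8x32
Op 3 fold_right: fold axis v@16; visible region now rows[8,16) x cols[16,32) = 8x16
Op 4 fold_left: fold axis v@24; visible region now rows[8,16) x cols[16,24) = 8x8
Op 5 cut(3, 3): punch at orig (11,19); cuts so far [(11, 19)]; region rows[8,16) x cols[16,24) = 8x8
Op 6 cut(0, 4): punch at orig (8,20); cuts so far [(8, 20), (11, 19)]; region rows[8,16) x cols[16,24) = 8x8
Unfold 1 (reflect across v@24): 4 holes -> [(8, 20), (8, 27), (11, 19), (11, 28)]
Unfold 2 (reflect across v@16): 8 holes -> [(8, 4), (8, 11), (8, 20), (8, 27), (11, 3), (11, 12), (11, 19), (11, 28)]
Unfold 3 (reflect across h@8): 16 holes -> [(4, 3), (4, 12), (4, 19), (4, 28), (7, 4), (7, 11), (7, 20), (7, 27), (8, 4), (8, 11), (8, 20), (8, 27), (11, 3), (11, 12), (11, 19), (11, 28)]
Unfold 4 (reflect across h@16): 32 holes -> [(4, 3), (4, 12), (4, 19), (4, 28), (7, 4), (7, 11), (7, 20), (7, 27), (8, 4), (8, 11), (8, 20), (8, 27), (11, 3), (11, 12), (11, 19), (11, 28), (20, 3), (20, 12), (20, 19), (20, 28), (23, 4), (23, 11), (23, 20), (23, 27), (24, 4), (24, 11), (24, 20), (24, 27), (27, 3), (27, 12), (27, 19), (27, 28)]
Holes: [(4, 3), (4, 12), (4, 19), (4, 28), (7, 4), (7, 11), (7, 20), (7, 27), (8, 4), (8, 11), (8, 20), (8, 27), (11, 3), (11, 12), (11, 19), (11, 28), (20, 3), (20, 12), (20, 19), (20, 28), (23, 4), (23, 11), (23, 20), (23, 27), (24, 4), (24, 11), (24, 20), (24, 27), (27, 3), (27, 12), (27, 19), (27, 28)]

Answer: yes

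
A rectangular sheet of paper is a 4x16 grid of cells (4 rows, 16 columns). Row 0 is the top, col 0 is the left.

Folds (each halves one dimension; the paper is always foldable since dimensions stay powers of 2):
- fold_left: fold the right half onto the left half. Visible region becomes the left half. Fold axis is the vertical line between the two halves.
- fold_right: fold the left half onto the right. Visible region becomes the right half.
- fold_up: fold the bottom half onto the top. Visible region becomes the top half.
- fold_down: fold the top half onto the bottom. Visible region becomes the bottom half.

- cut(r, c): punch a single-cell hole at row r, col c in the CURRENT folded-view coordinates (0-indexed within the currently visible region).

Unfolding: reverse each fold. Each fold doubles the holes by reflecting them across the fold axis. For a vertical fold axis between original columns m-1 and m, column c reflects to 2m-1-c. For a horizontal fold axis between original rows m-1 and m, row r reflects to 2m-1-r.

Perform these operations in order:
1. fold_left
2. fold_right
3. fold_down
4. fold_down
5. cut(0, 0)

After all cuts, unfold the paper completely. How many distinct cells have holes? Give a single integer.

Op 1 fold_left: fold axis v@8; visible region now rows[0,4) x cols[0,8) = 4x8
Op 2 fold_right: fold axis v@4; visible region now rows[0,4) x cols[4,8) = 4x4
Op 3 fold_down: fold axis h@2; visible region now rows[2,4) x cols[4,8) = 2x4
Op 4 fold_down: fold axis h@3; visible region now rows[3,4) x cols[4,8) = 1x4
Op 5 cut(0, 0): punch at orig (3,4); cuts so far [(3, 4)]; region rows[3,4) x cols[4,8) = 1x4
Unfold 1 (reflect across h@3): 2 holes -> [(2, 4), (3, 4)]
Unfold 2 (reflect across h@2): 4 holes -> [(0, 4), (1, 4), (2, 4), (3, 4)]
Unfold 3 (reflect across v@4): 8 holes -> [(0, 3), (0, 4), (1, 3), (1, 4), (2, 3), (2, 4), (3, 3), (3, 4)]
Unfold 4 (reflect across v@8): 16 holes -> [(0, 3), (0, 4), (0, 11), (0, 12), (1, 3), (1, 4), (1, 11), (1, 12), (2, 3), (2, 4), (2, 11), (2, 12), (3, 3), (3, 4), (3, 11), (3, 12)]

Answer: 16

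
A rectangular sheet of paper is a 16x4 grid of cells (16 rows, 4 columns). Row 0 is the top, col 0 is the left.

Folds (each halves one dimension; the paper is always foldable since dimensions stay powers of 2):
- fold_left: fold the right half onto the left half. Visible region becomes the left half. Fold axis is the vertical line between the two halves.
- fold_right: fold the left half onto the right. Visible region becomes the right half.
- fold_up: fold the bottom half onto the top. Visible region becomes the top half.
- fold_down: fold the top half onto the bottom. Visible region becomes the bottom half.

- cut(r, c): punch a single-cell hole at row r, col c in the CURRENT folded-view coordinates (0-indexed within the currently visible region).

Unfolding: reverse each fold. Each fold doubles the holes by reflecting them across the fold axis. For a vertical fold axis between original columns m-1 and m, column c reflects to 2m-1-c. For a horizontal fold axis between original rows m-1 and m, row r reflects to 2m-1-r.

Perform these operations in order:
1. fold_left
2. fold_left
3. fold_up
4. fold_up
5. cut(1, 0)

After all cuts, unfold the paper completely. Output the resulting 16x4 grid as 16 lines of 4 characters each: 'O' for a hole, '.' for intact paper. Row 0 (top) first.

Op 1 fold_left: fold axis v@2; visible region now rows[0,16) x cols[0,2) = 16x2
Op 2 fold_left: fold axis v@1; visible region now rows[0,16) x cols[0,1) = 16x1
Op 3 fold_up: fold axis h@8; visible region now rows[0,8) x cols[0,1) = 8x1
Op 4 fold_up: fold axis h@4; visible region now rows[0,4) x cols[0,1) = 4x1
Op 5 cut(1, 0): punch at orig (1,0); cuts so far [(1, 0)]; region rows[0,4) x cols[0,1) = 4x1
Unfold 1 (reflect across h@4): 2 holes -> [(1, 0), (6, 0)]
Unfold 2 (reflect across h@8): 4 holes -> [(1, 0), (6, 0), (9, 0), (14, 0)]
Unfold 3 (reflect across v@1): 8 holes -> [(1, 0), (1, 1), (6, 0), (6, 1), (9, 0), (9, 1), (14, 0), (14, 1)]
Unfold 4 (reflect across v@2): 16 holes -> [(1, 0), (1, 1), (1, 2), (1, 3), (6, 0), (6, 1), (6, 2), (6, 3), (9, 0), (9, 1), (9, 2), (9, 3), (14, 0), (14, 1), (14, 2), (14, 3)]

Answer: ....
OOOO
....
....
....
....
OOOO
....
....
OOOO
....
....
....
....
OOOO
....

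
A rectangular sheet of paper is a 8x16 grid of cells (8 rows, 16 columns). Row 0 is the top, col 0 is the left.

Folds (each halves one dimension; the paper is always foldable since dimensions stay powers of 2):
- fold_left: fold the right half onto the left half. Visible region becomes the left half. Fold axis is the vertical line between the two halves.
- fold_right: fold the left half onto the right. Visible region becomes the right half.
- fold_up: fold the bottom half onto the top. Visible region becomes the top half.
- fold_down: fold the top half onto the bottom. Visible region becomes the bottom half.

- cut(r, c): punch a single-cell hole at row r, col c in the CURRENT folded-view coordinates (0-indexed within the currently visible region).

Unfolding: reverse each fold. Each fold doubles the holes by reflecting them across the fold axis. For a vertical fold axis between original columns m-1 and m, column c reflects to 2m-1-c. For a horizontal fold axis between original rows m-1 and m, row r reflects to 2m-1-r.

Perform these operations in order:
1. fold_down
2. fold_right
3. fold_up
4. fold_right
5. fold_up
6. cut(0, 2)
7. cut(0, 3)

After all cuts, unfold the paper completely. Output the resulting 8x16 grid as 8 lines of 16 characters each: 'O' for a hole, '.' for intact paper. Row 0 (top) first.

Op 1 fold_down: fold axis h@4; visible region now rows[4,8) x cols[0,16) = 4x16
Op 2 fold_right: fold axis v@8; visible region now rows[4,8) x cols[8,16) = 4x8
Op 3 fold_up: fold axis h@6; visible region now rows[4,6) x cols[8,16) = 2x8
Op 4 fold_right: fold axis v@12; visible region now rows[4,6) x cols[12,16) = 2x4
Op 5 fold_up: fold axis h@5; visible region now rows[4,5) x cols[12,16) = 1x4
Op 6 cut(0, 2): punch at orig (4,14); cuts so far [(4, 14)]; region rows[4,5) x cols[12,16) = 1x4
Op 7 cut(0, 3): punch at orig (4,15); cuts so far [(4, 14), (4, 15)]; region rows[4,5) x cols[12,16) = 1x4
Unfold 1 (reflect across h@5): 4 holes -> [(4, 14), (4, 15), (5, 14), (5, 15)]
Unfold 2 (reflect across v@12): 8 holes -> [(4, 8), (4, 9), (4, 14), (4, 15), (5, 8), (5, 9), (5, 14), (5, 15)]
Unfold 3 (reflect across h@6): 16 holes -> [(4, 8), (4, 9), (4, 14), (4, 15), (5, 8), (5, 9), (5, 14), (5, 15), (6, 8), (6, 9), (6, 14), (6, 15), (7, 8), (7, 9), (7, 14), (7, 15)]
Unfold 4 (reflect across v@8): 32 holes -> [(4, 0), (4, 1), (4, 6), (4, 7), (4, 8), (4, 9), (4, 14), (4, 15), (5, 0), (5, 1), (5, 6), (5, 7), (5, 8), (5, 9), (5, 14), (5, 15), (6, 0), (6, 1), (6, 6), (6, 7), (6, 8), (6, 9), (6, 14), (6, 15), (7, 0), (7, 1), (7, 6), (7, 7), (7, 8), (7, 9), (7, 14), (7, 15)]
Unfold 5 (reflect across h@4): 64 holes -> [(0, 0), (0, 1), (0, 6), (0, 7), (0, 8), (0, 9), (0, 14), (0, 15), (1, 0), (1, 1), (1, 6), (1, 7), (1, 8), (1, 9), (1, 14), (1, 15), (2, 0), (2, 1), (2, 6), (2, 7), (2, 8), (2, 9), (2, 14), (2, 15), (3, 0), (3, 1), (3, 6), (3, 7), (3, 8), (3, 9), (3, 14), (3, 15), (4, 0), (4, 1), (4, 6), (4, 7), (4, 8), (4, 9), (4, 14), (4, 15), (5, 0), (5, 1), (5, 6), (5, 7), (5, 8), (5, 9), (5, 14), (5, 15), (6, 0), (6, 1), (6, 6), (6, 7), (6, 8), (6, 9), (6, 14), (6, 15), (7, 0), (7, 1), (7, 6), (7, 7), (7, 8), (7, 9), (7, 14), (7, 15)]

Answer: OO....OOOO....OO
OO....OOOO....OO
OO....OOOO....OO
OO....OOOO....OO
OO....OOOO....OO
OO....OOOO....OO
OO....OOOO....OO
OO....OOOO....OO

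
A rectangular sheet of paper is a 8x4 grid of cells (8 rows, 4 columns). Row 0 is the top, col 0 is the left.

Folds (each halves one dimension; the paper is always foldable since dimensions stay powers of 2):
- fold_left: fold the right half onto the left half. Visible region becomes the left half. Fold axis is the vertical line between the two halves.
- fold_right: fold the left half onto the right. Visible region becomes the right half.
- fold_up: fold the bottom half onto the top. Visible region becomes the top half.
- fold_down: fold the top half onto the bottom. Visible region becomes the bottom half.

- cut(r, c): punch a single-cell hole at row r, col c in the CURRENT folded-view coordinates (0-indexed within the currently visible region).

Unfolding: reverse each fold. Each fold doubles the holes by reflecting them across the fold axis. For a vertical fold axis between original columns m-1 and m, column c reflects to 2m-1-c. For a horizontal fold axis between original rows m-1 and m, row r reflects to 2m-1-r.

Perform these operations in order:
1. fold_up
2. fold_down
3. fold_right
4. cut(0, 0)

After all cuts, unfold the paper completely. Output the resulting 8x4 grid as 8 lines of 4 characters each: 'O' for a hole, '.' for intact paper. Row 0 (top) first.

Answer: ....
.OO.
.OO.
....
....
.OO.
.OO.
....

Derivation:
Op 1 fold_up: fold axis h@4; visible region now rows[0,4) x cols[0,4) = 4x4
Op 2 fold_down: fold axis h@2; visible region now rows[2,4) x cols[0,4) = 2x4
Op 3 fold_right: fold axis v@2; visible region now rows[2,4) x cols[2,4) = 2x2
Op 4 cut(0, 0): punch at orig (2,2); cuts so far [(2, 2)]; region rows[2,4) x cols[2,4) = 2x2
Unfold 1 (reflect across v@2): 2 holes -> [(2, 1), (2, 2)]
Unfold 2 (reflect across h@2): 4 holes -> [(1, 1), (1, 2), (2, 1), (2, 2)]
Unfold 3 (reflect across h@4): 8 holes -> [(1, 1), (1, 2), (2, 1), (2, 2), (5, 1), (5, 2), (6, 1), (6, 2)]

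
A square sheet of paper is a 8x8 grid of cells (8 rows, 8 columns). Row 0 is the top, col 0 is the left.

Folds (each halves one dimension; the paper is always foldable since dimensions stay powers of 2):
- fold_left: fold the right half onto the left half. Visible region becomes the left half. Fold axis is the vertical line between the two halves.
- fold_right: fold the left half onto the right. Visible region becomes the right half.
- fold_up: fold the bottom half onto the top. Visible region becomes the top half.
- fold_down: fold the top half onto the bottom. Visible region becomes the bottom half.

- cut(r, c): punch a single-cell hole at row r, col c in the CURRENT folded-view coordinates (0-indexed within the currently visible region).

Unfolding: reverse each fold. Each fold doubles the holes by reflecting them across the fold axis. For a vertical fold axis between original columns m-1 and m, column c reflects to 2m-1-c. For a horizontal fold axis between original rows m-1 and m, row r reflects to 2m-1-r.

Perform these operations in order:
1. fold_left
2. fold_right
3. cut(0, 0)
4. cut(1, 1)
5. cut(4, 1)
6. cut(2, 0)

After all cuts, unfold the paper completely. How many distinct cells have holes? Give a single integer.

Op 1 fold_left: fold axis v@4; visible region now rows[0,8) x cols[0,4) = 8x4
Op 2 fold_right: fold axis v@2; visible region now rows[0,8) x cols[2,4) = 8x2
Op 3 cut(0, 0): punch at orig (0,2); cuts so far [(0, 2)]; region rows[0,8) x cols[2,4) = 8x2
Op 4 cut(1, 1): punch at orig (1,3); cuts so far [(0, 2), (1, 3)]; region rows[0,8) x cols[2,4) = 8x2
Op 5 cut(4, 1): punch at orig (4,3); cuts so far [(0, 2), (1, 3), (4, 3)]; region rows[0,8) x cols[2,4) = 8x2
Op 6 cut(2, 0): punch at orig (2,2); cuts so far [(0, 2), (1, 3), (2, 2), (4, 3)]; region rows[0,8) x cols[2,4) = 8x2
Unfold 1 (reflect across v@2): 8 holes -> [(0, 1), (0, 2), (1, 0), (1, 3), (2, 1), (2, 2), (4, 0), (4, 3)]
Unfold 2 (reflect across v@4): 16 holes -> [(0, 1), (0, 2), (0, 5), (0, 6), (1, 0), (1, 3), (1, 4), (1, 7), (2, 1), (2, 2), (2, 5), (2, 6), (4, 0), (4, 3), (4, 4), (4, 7)]

Answer: 16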